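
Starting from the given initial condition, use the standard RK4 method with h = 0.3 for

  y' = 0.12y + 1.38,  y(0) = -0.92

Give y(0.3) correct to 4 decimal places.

-0.5322

RK4: k1 = f(x_n, y_n); k2 = f(x_n + h/2, y_n + (h/2)·k1); k3 = f(x_n + h/2, y_n + (h/2)·k2); k4 = f(x_n + h, y_n + h·k3); y_{n+1} = y_n + (h/6)·(k1 + 2k2 + 2k3 + k4).
x=0.000000, y=-0.920000:
  k1 = f(0.000000, -0.920000) = 1.269600
  k2 = f(0.150000, -0.729560) = 1.292453
  k3 = f(0.150000, -0.726132) = 1.292864
  k4 = f(0.300000, -0.532141) = 1.316143
  y ← -0.920000 + (0.3/6)·(k1 + 2k2 + 2k3 + k4) = -0.532181
y(0.3) ≈ -0.5322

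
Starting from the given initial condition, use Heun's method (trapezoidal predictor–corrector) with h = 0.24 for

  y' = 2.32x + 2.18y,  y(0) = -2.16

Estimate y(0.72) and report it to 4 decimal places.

Heun: k1 = f(x_n, y_n); k2 = f(x_n + h, y_n + h·k1); y_{n+1} = y_n + (h/2)·(k1 + k2).
x=0.000000, y=-2.160000:
  k1 = f(0.000000, -2.160000) = -4.708800
  k2 = f(0.240000, -3.290112) = -6.615644
  y ← -2.160000 + (0.24/2)·(-4.708800 + (-6.615644)) = -3.518933
x=0.240000, y=-3.518933:
  k1 = f(0.240000, -3.518933) = -7.114475
  k2 = f(0.480000, -5.226407) = -10.279968
  y ← -3.518933 + (0.24/2)·(-7.114475 + (-10.279968)) = -5.606266
x=0.480000, y=-5.606266:
  k1 = f(0.480000, -5.606266) = -11.108061
  k2 = f(0.720000, -8.272201) = -16.362998
  y ← -5.606266 + (0.24/2)·(-11.108061 + (-16.362998)) = -8.902793
y(0.72) ≈ -8.9028

-8.9028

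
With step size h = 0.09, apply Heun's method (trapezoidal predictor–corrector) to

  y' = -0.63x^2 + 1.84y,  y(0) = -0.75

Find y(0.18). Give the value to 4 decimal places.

-1.0445

Heun: k1 = f(x_n, y_n); k2 = f(x_n + h, y_n + h·k1); y_{n+1} = y_n + (h/2)·(k1 + k2).
x=0.000000, y=-0.750000:
  k1 = f(0.000000, -0.750000) = -1.380000
  k2 = f(0.090000, -0.874200) = -1.613631
  y ← -0.750000 + (0.09/2)·(-1.380000 + (-1.613631)) = -0.884713
x=0.090000, y=-0.884713:
  k1 = f(0.090000, -0.884713) = -1.632976
  k2 = f(0.180000, -1.031681) = -1.918705
  y ← -0.884713 + (0.09/2)·(-1.632976 + (-1.918705)) = -1.044539
y(0.18) ≈ -1.0445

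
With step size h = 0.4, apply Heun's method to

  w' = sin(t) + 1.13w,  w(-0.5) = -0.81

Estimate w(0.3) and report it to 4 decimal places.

Heun: k1 = f(t_n, w_n); k2 = f(t_n + h, w_n + h·k1); w_{n+1} = w_n + (h/2)·(k1 + k2).
t=-0.500000, w=-0.810000:
  k1 = f(-0.500000, -0.810000) = -1.394726
  k2 = f(-0.100000, -1.367890) = -1.645549
  w ← -0.810000 + (0.4/2)·(-1.394726 + (-1.645549)) = -1.418055
t=-0.100000, w=-1.418055:
  k1 = f(-0.100000, -1.418055) = -1.702236
  k2 = f(0.300000, -2.098949) = -2.076292
  w ← -1.418055 + (0.4/2)·(-1.702236 + (-2.076292)) = -2.173761
w(0.3) ≈ -2.1738

-2.1738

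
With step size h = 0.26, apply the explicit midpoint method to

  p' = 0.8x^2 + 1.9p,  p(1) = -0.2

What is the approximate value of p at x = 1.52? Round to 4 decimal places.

Midpoint: k1 = f(x_n, p_n); k2 = f(x_n + h/2, p_n + (h/2)·k1); p_{n+1} = p_n + h·k2.
x=1.000000, p=-0.200000:
  k1 = f(1.000000, -0.200000) = 0.420000
  k2 = f(1.130000, -0.145400) = 0.745260
  p ← -0.200000 + 0.26·0.745260 = -0.006232
x=1.260000, p=-0.006232:
  k1 = f(1.260000, -0.006232) = 1.258238
  k2 = f(1.390000, 0.157339) = 1.844623
  p ← -0.006232 + 0.26·1.844623 = 0.473370
p(1.52) ≈ 0.4734

0.4734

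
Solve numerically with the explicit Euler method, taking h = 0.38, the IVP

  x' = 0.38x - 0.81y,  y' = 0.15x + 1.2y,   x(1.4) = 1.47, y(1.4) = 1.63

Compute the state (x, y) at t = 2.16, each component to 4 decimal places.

0.5947, 3.6448

Euler on (x,y): x_{n+1} = x_n + h·x', y_{n+1} = y_n + h·y'.
1.400000: (1.470000, 1.630000); f=(-0.761700, 2.176500) → (1.180554, 2.457070)
1.780000: (1.180554, 2.457070); f=(-1.541616, 3.125567) → (0.594740, 3.644785)
(x(2.16), y(2.16)) ≈ (0.5947, 3.6448)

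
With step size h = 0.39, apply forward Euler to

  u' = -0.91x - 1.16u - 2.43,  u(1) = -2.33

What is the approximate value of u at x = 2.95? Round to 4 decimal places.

-3.7390

Euler: u_{n+1} = u_n + h·f(x_n, u_n).
x=1.000000, u=-2.330000: f=-0.637200 → u ← -2.330000 + 0.39·(-0.637200) = -2.578508
x=1.390000, u=-2.578508: f=-0.703831 → u ← -2.578508 + 0.39·(-0.703831) = -2.853002
x=1.780000, u=-2.853002: f=-0.740318 → u ← -2.853002 + 0.39·(-0.740318) = -3.141726
x=2.170000, u=-3.141726: f=-0.760298 → u ← -3.141726 + 0.39·(-0.760298) = -3.438242
x=2.560000, u=-3.438242: f=-0.771239 → u ← -3.438242 + 0.39·(-0.771239) = -3.739025
u(2.95) ≈ -3.7390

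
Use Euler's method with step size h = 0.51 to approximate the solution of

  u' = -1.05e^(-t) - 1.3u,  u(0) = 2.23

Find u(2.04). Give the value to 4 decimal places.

Euler: u_{n+1} = u_n + h·f(t_n, u_n).
t=0.000000, u=2.230000: f=-3.949000 → u ← 2.230000 + 0.51·(-3.949000) = 0.216010
t=0.510000, u=0.216010: f=-0.911333 → u ← 0.216010 + 0.51·(-0.911333) = -0.248770
t=1.020000, u=-0.248770: f=-0.055224 → u ← -0.248770 + 0.51·(-0.055224) = -0.276934
t=1.530000, u=-0.276934: f=0.132652 → u ← -0.276934 + 0.51·0.132652 = -0.209282
u(2.04) ≈ -0.2093

-0.2093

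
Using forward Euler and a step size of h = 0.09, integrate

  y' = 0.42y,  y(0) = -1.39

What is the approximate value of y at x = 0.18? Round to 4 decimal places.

Euler: y_{n+1} = y_n + h·f(x_n, y_n).
x=0.000000, y=-1.390000: f=-0.583800 → y ← -1.390000 + 0.09·(-0.583800) = -1.442542
x=0.090000, y=-1.442542: f=-0.605868 → y ← -1.442542 + 0.09·(-0.605868) = -1.497070
y(0.18) ≈ -1.4971

-1.4971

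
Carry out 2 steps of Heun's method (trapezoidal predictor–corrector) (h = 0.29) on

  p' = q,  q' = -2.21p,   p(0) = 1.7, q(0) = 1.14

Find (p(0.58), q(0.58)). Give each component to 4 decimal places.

1.6825, -1.2505

Heun on (p,q): k1 = f(s_n, state_n); k2 = f(s_n + h, state_n + h·k1); state_{n+1} = state_n + (h/2)·(k1 + k2).
0.000000: (1.700000, 1.140000)
  k1 = (1.140000, -3.757000)
  predictor → (2.030600, 0.050470)
  k2 = (0.050470, -4.487626)
  → (1.872618, -0.055471)
0.290000: (1.872618, -0.055471)
  k1 = (-0.055471, -4.138486)
  predictor → (1.856532, -1.255632)
  k2 = (-1.255632, -4.102935)
  → (1.682508, -1.250477)
(p(0.58), q(0.58)) ≈ (1.6825, -1.2505)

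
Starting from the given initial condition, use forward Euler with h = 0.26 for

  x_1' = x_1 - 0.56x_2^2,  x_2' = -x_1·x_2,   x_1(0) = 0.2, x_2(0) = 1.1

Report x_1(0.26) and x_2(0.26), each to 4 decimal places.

Euler on (x_1,x_2): x_1_{n+1} = x_1_n + h·x_1', x_2_{n+1} = x_2_n + h·x_2'.
0.000000: (0.200000, 1.100000); f=(-0.477600, -0.220000) → (0.075824, 1.042800)
(x_1(0.26), x_2(0.26)) ≈ (0.0758, 1.0428)

0.0758, 1.0428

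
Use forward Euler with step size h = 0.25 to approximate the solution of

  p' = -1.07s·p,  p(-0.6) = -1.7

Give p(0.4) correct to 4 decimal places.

-2.1264

Euler: p_{n+1} = p_n + h·f(s_n, p_n).
s=-0.600000, p=-1.700000: f=-1.091400 → p ← -1.700000 + 0.25·(-1.091400) = -1.972850
s=-0.350000, p=-1.972850: f=-0.738832 → p ← -1.972850 + 0.25·(-0.738832) = -2.157558
s=-0.100000, p=-2.157558: f=-0.230859 → p ← -2.157558 + 0.25·(-0.230859) = -2.215273
s=0.150000, p=-2.215273: f=0.355551 → p ← -2.215273 + 0.25·0.355551 = -2.126385
p(0.4) ≈ -2.1264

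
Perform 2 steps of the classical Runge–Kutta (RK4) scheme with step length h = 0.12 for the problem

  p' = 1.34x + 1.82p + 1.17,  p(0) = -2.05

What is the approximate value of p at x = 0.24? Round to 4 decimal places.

RK4: k1 = f(x_n, p_n); k2 = f(x_n + h/2, p_n + (h/2)·k1); k3 = f(x_n + h/2, p_n + (h/2)·k2); k4 = f(x_n + h, p_n + h·k3); p_{n+1} = p_n + (h/6)·(k1 + 2k2 + 2k3 + k4).
x=0.000000, p=-2.050000:
  k1 = f(0.000000, -2.050000) = -2.561000
  k2 = f(0.060000, -2.203660) = -2.760261
  k3 = f(0.060000, -2.215616) = -2.782021
  k4 = f(0.120000, -2.383842) = -3.007793
  p ← -2.050000 + (0.12/6)·(k1 + 2k2 + 2k3 + k4) = -2.383067
x=0.120000, p=-2.383067:
  k1 = f(0.120000, -2.383067) = -3.006382
  k2 = f(0.180000, -2.563450) = -3.254279
  k3 = f(0.180000, -2.578324) = -3.281349
  k4 = f(0.240000, -2.776829) = -3.562229
  p ← -2.383067 + (0.12/6)·(k1 + 2k2 + 2k3 + k4) = -2.775864
p(0.24) ≈ -2.7759

-2.7759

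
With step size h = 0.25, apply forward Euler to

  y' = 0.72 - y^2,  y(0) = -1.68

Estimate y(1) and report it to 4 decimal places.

Euler: y_{n+1} = y_n + h·f(t_n, y_n).
t=0.000000, y=-1.680000: f=-2.102400 → y ← -1.680000 + 0.25·(-2.102400) = -2.205600
t=0.250000, y=-2.205600: f=-4.144671 → y ← -2.205600 + 0.25·(-4.144671) = -3.241768
t=0.500000, y=-3.241768: f=-9.789059 → y ← -3.241768 + 0.25·(-9.789059) = -5.689033
t=0.750000, y=-5.689033: f=-31.645091 → y ← -5.689033 + 0.25·(-31.645091) = -13.600305
y(1) ≈ -13.6003

-13.6003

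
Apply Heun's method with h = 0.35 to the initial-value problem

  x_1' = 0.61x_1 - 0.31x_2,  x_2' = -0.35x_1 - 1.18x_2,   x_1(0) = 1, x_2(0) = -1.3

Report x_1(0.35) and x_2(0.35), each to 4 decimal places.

1.3699, -0.9929

Heun on (x_1,x_2): k1 = f(t_n, state_n); k2 = f(t_n + h, state_n + h·k1); state_{n+1} = state_n + (h/2)·(k1 + k2).
0.000000: (1.000000, -1.300000)
  k1 = (1.013000, 1.184000)
  predictor → (1.354550, -0.885600)
  k2 = (1.100811, 0.570916)
  → (1.369917, -0.992890)
(x_1(0.35), x_2(0.35)) ≈ (1.3699, -0.9929)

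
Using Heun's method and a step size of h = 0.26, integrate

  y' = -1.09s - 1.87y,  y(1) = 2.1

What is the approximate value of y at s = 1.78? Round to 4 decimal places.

Heun: k1 = f(s_n, y_n); k2 = f(s_n + h, y_n + h·k1); y_{n+1} = y_n + (h/2)·(k1 + k2).
s=1.000000, y=2.100000:
  k1 = f(1.000000, 2.100000) = -5.017000
  k2 = f(1.260000, 0.795580) = -2.861135
  y ← 2.100000 + (0.26/2)·(-5.017000 + (-2.861135)) = 1.075843
s=1.260000, y=1.075843:
  k1 = f(1.260000, 1.075843) = -3.385225
  k2 = f(1.520000, 0.195684) = -2.022729
  y ← 1.075843 + (0.26/2)·(-3.385225 + (-2.022729)) = 0.372808
s=1.520000, y=0.372808:
  k1 = f(1.520000, 0.372808) = -2.353952
  k2 = f(1.780000, -0.239219) = -1.492860
  y ← 0.372808 + (0.26/2)·(-2.353952 + (-1.492860)) = -0.127277
y(1.78) ≈ -0.1273

-0.1273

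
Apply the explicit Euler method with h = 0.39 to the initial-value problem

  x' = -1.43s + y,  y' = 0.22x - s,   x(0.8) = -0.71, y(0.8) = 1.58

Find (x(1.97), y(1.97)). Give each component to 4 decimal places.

Euler on (x,y): x_{n+1} = x_n + h·x', y_{n+1} = y_n + h·y'.
0.800000: (-0.710000, 1.580000); f=(0.436000, -0.956200) → (-0.539960, 1.207082)
1.190000: (-0.539960, 1.207082); f=(-0.494618, -1.308791) → (-0.732861, 0.696653)
1.580000: (-0.732861, 0.696653); f=(-1.562747, -1.741229) → (-1.342332, 0.017574)
(x(1.97), y(1.97)) ≈ (-1.3423, 0.0176)

-1.3423, 0.0176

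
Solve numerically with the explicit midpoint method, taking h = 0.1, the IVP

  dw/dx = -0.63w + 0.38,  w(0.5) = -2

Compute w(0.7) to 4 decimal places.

-1.6920

Midpoint: k1 = f(x_n, w_n); k2 = f(x_n + h/2, w_n + (h/2)·k1); w_{n+1} = w_n + h·k2.
x=0.500000, w=-2.000000:
  k1 = f(0.500000, -2.000000) = 1.640000
  k2 = f(0.550000, -1.918000) = 1.588340
  w ← -2.000000 + 0.1·1.588340 = -1.841166
x=0.600000, w=-1.841166:
  k1 = f(0.600000, -1.841166) = 1.539935
  k2 = f(0.650000, -1.764169) = 1.491427
  w ← -1.841166 + 0.1·1.491427 = -1.692023
w(0.7) ≈ -1.6920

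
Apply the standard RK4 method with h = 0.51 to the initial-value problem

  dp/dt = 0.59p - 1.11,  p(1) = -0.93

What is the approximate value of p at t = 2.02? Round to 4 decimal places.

RK4: k1 = f(t_n, p_n); k2 = f(t_n + h/2, p_n + (h/2)·k1); k3 = f(t_n + h/2, p_n + (h/2)·k2); k4 = f(t_n + h, p_n + h·k3); p_{n+1} = p_n + (h/6)·(k1 + 2k2 + 2k3 + k4).
t=1.000000, p=-0.930000:
  k1 = f(1.000000, -0.930000) = -1.658700
  k2 = f(1.255000, -1.352969) = -1.908251
  k3 = f(1.255000, -1.416604) = -1.945796
  k4 = f(1.510000, -1.922356) = -2.244190
  p ← -0.930000 + (0.51/6)·(k1 + 2k2 + 2k3 + k4) = -1.916934
t=1.510000, p=-1.916934:
  k1 = f(1.510000, -1.916934) = -2.240991
  k2 = f(1.765000, -2.488386) = -2.578148
  k3 = f(1.765000, -2.574362) = -2.628873
  k4 = f(2.020000, -3.257659) = -3.032019
  p ← -1.916934 + (0.51/6)·(k1 + 2k2 + 2k3 + k4) = -3.250333
p(2.02) ≈ -3.2503

-3.2503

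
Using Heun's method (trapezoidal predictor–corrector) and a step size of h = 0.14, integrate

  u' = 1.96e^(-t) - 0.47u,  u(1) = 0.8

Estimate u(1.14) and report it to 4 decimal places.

Heun: k1 = f(t_n, u_n); k2 = f(t_n + h, u_n + h·k1); u_{n+1} = u_n + (h/2)·(k1 + k2).
t=1.000000, u=0.800000:
  k1 = f(1.000000, 0.800000) = 0.345044
  k2 = f(1.140000, 0.848306) = 0.228141
  u ← 0.800000 + (0.14/2)·(0.345044 + 0.228141) = 0.840123
u(1.14) ≈ 0.8401

0.8401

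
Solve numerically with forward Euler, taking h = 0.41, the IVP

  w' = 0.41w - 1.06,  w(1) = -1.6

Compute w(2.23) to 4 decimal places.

Euler: w_{n+1} = w_n + h·f(s_n, w_n).
s=1.000000, w=-1.600000: f=-1.716000 → w ← -1.600000 + 0.41·(-1.716000) = -2.303560
s=1.410000, w=-2.303560: f=-2.004460 → w ← -2.303560 + 0.41·(-2.004460) = -3.125388
s=1.820000, w=-3.125388: f=-2.341409 → w ← -3.125388 + 0.41·(-2.341409) = -4.085366
w(2.23) ≈ -4.0854

-4.0854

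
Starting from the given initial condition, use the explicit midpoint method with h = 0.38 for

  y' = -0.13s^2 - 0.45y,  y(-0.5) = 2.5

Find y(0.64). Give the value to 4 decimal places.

1.4885

Midpoint: k1 = f(s_n, y_n); k2 = f(s_n + h/2, y_n + (h/2)·k1); y_{n+1} = y_n + h·k2.
s=-0.500000, y=2.500000:
  k1 = f(-0.500000, 2.500000) = -1.157500
  k2 = f(-0.310000, 2.280075) = -1.038527
  y ← 2.500000 + 0.38·(-1.038527) = 2.105360
s=-0.120000, y=2.105360:
  k1 = f(-0.120000, 2.105360) = -0.949284
  k2 = f(0.070000, 1.924996) = -0.866885
  y ← 2.105360 + 0.38·(-0.866885) = 1.775943
s=0.260000, y=1.775943:
  k1 = f(0.260000, 1.775943) = -0.807963
  k2 = f(0.450000, 1.622431) = -0.756419
  y ← 1.775943 + 0.38·(-0.756419) = 1.488504
y(0.64) ≈ 1.4885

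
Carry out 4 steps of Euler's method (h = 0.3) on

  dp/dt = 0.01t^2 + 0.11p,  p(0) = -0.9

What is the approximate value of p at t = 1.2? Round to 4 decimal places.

-1.0210

Euler: p_{n+1} = p_n + h·f(t_n, p_n).
t=0.000000, p=-0.900000: f=-0.099000 → p ← -0.900000 + 0.3·(-0.099000) = -0.929700
t=0.300000, p=-0.929700: f=-0.101367 → p ← -0.929700 + 0.3·(-0.101367) = -0.960110
t=0.600000, p=-0.960110: f=-0.102012 → p ← -0.960110 + 0.3·(-0.102012) = -0.990714
t=0.900000, p=-0.990714: f=-0.100879 → p ← -0.990714 + 0.3·(-0.100879) = -1.020977
p(1.2) ≈ -1.0210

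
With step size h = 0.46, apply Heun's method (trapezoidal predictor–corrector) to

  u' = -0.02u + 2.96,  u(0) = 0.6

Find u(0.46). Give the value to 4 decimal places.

Heun: k1 = f(x_n, u_n); k2 = f(x_n + h, u_n + h·k1); u_{n+1} = u_n + (h/2)·(k1 + k2).
x=0.000000, u=0.600000:
  k1 = f(0.000000, 0.600000) = 2.948000
  k2 = f(0.460000, 1.956080) = 2.920878
  u ← 0.600000 + (0.46/2)·(2.948000 + 2.920878) = 1.949842
u(0.46) ≈ 1.9498

1.9498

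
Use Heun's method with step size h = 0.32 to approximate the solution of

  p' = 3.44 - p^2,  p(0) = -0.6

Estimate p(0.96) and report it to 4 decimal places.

Heun: k1 = f(s_n, p_n); k2 = f(s_n + h, p_n + h·k1); p_{n+1} = p_n + (h/2)·(k1 + k2).
s=0.000000, p=-0.600000:
  k1 = f(0.000000, -0.600000) = 3.080000
  k2 = f(0.320000, 0.385600) = 3.291313
  p ← -0.600000 + (0.32/2)·(3.080000 + 3.291313) = 0.419410
s=0.320000, p=0.419410:
  k1 = f(0.320000, 0.419410) = 3.264095
  k2 = f(0.640000, 1.463920) = 1.296937
  p ← 0.419410 + (0.32/2)·(3.264095 + 1.296937) = 1.149175
s=0.640000, p=1.149175:
  k1 = f(0.640000, 1.149175) = 2.119396
  k2 = f(0.960000, 1.827382) = 0.100675
  p ← 1.149175 + (0.32/2)·(2.119396 + 0.100675) = 1.504387
p(0.96) ≈ 1.5044

1.5044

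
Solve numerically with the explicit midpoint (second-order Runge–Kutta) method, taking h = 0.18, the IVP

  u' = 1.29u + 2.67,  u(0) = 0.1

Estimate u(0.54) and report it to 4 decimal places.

2.2619

Midpoint: k1 = f(x_n, u_n); k2 = f(x_n + h/2, u_n + (h/2)·k1); u_{n+1} = u_n + h·k2.
x=0.000000, u=0.100000:
  k1 = f(0.000000, 0.100000) = 2.799000
  k2 = f(0.090000, 0.351910) = 3.123964
  u ← 0.100000 + 0.18·3.123964 = 0.662314
x=0.180000, u=0.662314:
  k1 = f(0.180000, 0.662314) = 3.524384
  k2 = f(0.270000, 0.979508) = 3.933565
  u ← 0.662314 + 0.18·3.933565 = 1.370355
x=0.360000, u=1.370355:
  k1 = f(0.360000, 1.370355) = 4.437758
  k2 = f(0.450000, 1.769754) = 4.952982
  u ← 1.370355 + 0.18·4.952982 = 2.261892
u(0.54) ≈ 2.2619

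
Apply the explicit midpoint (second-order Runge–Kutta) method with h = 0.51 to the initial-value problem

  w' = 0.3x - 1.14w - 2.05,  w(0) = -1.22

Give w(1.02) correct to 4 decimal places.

Midpoint: k1 = f(x_n, w_n); k2 = f(x_n + h/2, w_n + (h/2)·k1); w_{n+1} = w_n + h·k2.
x=0.000000, w=-1.220000:
  k1 = f(0.000000, -1.220000) = -0.659200
  k2 = f(0.255000, -1.388096) = -0.391071
  w ← -1.220000 + 0.51·(-0.391071) = -1.419446
x=0.510000, w=-1.419446:
  k1 = f(0.510000, -1.419446) = -0.278832
  k2 = f(0.765000, -1.490548) = -0.121275
  w ← -1.419446 + 0.51·(-0.121275) = -1.481296
w(1.02) ≈ -1.4813

-1.4813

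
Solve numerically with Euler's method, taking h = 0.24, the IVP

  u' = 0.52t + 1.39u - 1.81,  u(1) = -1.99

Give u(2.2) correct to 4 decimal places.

Euler: u_{n+1} = u_n + h·f(t_n, u_n).
t=1.000000, u=-1.990000: f=-4.056100 → u ← -1.990000 + 0.24·(-4.056100) = -2.963464
t=1.240000, u=-2.963464: f=-5.284415 → u ← -2.963464 + 0.24·(-5.284415) = -4.231724
t=1.480000, u=-4.231724: f=-6.922496 → u ← -4.231724 + 0.24·(-6.922496) = -5.893123
t=1.720000, u=-5.893123: f=-9.107040 → u ← -5.893123 + 0.24·(-9.107040) = -8.078812
t=1.960000, u=-8.078812: f=-12.020349 → u ← -8.078812 + 0.24·(-12.020349) = -10.963696
u(2.2) ≈ -10.9637

-10.9637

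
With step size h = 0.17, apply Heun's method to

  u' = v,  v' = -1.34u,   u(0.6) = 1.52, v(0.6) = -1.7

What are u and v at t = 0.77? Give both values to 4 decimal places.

Heun on (u,v): k1 = f(t_n, state_n); k2 = f(t_n + h, state_n + h·k1); state_{n+1} = state_n + (h/2)·(k1 + k2).
0.600000: (1.520000, -1.700000)
  k1 = (-1.700000, -2.036800)
  predictor → (1.231000, -2.046256)
  k2 = (-2.046256, -1.649540)
  → (1.201568, -2.013339)
(u(0.77), v(0.77)) ≈ (1.2016, -2.0133)

1.2016, -2.0133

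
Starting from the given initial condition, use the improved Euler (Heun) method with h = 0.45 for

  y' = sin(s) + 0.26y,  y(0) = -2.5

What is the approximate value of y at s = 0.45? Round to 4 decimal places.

Heun: k1 = f(s_n, y_n); k2 = f(s_n + h, y_n + h·k1); y_{n+1} = y_n + (h/2)·(k1 + k2).
s=0.000000, y=-2.500000:
  k1 = f(0.000000, -2.500000) = -0.650000
  k2 = f(0.450000, -2.792500) = -0.291084
  y ← -2.500000 + (0.45/2)·(-0.650000 + (-0.291084)) = -2.711744
y(0.45) ≈ -2.7117

-2.7117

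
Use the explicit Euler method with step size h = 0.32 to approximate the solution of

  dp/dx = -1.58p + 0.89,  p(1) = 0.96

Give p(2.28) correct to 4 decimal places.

0.5870

Euler: p_{n+1} = p_n + h·f(x_n, p_n).
x=1.000000, p=0.960000: f=-0.626800 → p ← 0.960000 + 0.32·(-0.626800) = 0.759424
x=1.320000, p=0.759424: f=-0.309890 → p ← 0.759424 + 0.32·(-0.309890) = 0.660259
x=1.640000, p=0.660259: f=-0.153210 → p ← 0.660259 + 0.32·(-0.153210) = 0.611232
x=1.960000, p=0.611232: f=-0.075747 → p ← 0.611232 + 0.32·(-0.075747) = 0.586993
p(2.28) ≈ 0.5870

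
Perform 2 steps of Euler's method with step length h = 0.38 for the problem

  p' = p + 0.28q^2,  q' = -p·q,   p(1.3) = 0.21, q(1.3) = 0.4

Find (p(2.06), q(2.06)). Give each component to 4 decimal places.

0.4378, 0.3252

Euler on (p,q): p_{n+1} = p_n + h·p', q_{n+1} = q_n + h·q'.
1.300000: (0.210000, 0.400000); f=(0.254800, -0.084000) → (0.306824, 0.368080)
1.680000: (0.306824, 0.368080); f=(0.344759, -0.112936) → (0.437832, 0.325164)
(p(2.06), q(2.06)) ≈ (0.4378, 0.3252)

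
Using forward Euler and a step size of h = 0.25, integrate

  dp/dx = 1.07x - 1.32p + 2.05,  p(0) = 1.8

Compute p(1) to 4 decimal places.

Euler: p_{n+1} = p_n + h·f(x_n, p_n).
x=0.000000, p=1.800000: f=-0.326000 → p ← 1.800000 + 0.25·(-0.326000) = 1.718500
x=0.250000, p=1.718500: f=0.049080 → p ← 1.718500 + 0.25·0.049080 = 1.730770
x=0.500000, p=1.730770: f=0.300384 → p ← 1.730770 + 0.25·0.300384 = 1.805866
x=0.750000, p=1.805866: f=0.468757 → p ← 1.805866 + 0.25·0.468757 = 1.923055
p(1) ≈ 1.9231

1.9231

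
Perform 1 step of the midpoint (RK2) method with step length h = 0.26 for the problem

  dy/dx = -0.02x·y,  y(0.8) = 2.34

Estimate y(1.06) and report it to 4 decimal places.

Midpoint: k1 = f(x_n, y_n); k2 = f(x_n + h/2, y_n + (h/2)·k1); y_{n+1} = y_n + h·k2.
x=0.800000, y=2.340000:
  k1 = f(0.800000, 2.340000) = -0.037440
  k2 = f(0.930000, 2.335133) = -0.043433
  y ← 2.340000 + 0.26·(-0.043433) = 2.328707
y(1.06) ≈ 2.3287

2.3287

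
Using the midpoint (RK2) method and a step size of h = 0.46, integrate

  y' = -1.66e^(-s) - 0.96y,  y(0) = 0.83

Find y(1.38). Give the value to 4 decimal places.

-0.3103

Midpoint: k1 = f(s_n, y_n); k2 = f(s_n + h/2, y_n + (h/2)·k1); y_{n+1} = y_n + h·k2.
s=0.000000, y=0.830000:
  k1 = f(0.000000, 0.830000) = -2.456800
  k2 = f(0.230000, 0.264936) = -1.573264
  y ← 0.830000 + 0.46·(-1.573264) = 0.106298
s=0.460000, y=0.106298:
  k1 = f(0.460000, 0.106298) = -1.149977
  k2 = f(0.690000, -0.158196) = -0.680748
  y ← 0.106298 + 0.46·(-0.680748) = -0.206846
s=0.920000, y=-0.206846:
  k1 = f(0.920000, -0.206846) = -0.462970
  k2 = f(1.150000, -0.313329) = -0.224822
  y ← -0.206846 + 0.46·(-0.224822) = -0.310263
y(1.38) ≈ -0.3103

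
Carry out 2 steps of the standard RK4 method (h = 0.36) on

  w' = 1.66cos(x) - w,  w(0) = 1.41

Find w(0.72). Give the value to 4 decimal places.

RK4: k1 = f(x_n, w_n); k2 = f(x_n + h/2, w_n + (h/2)·k1); k3 = f(x_n + h/2, w_n + (h/2)·k2); k4 = f(x_n + h, w_n + h·k3); w_{n+1} = w_n + (h/6)·(k1 + 2k2 + 2k3 + k4).
x=0.000000, w=1.410000:
  k1 = f(0.000000, 1.410000) = 0.250000
  k2 = f(0.180000, 1.455000) = 0.178181
  k3 = f(0.180000, 1.442072) = 0.191108
  k4 = f(0.360000, 1.478799) = 0.074790
  w ← 1.410000 + (0.36/6)·(k1 + 2k2 + 2k3 + k4) = 1.473802
x=0.360000, w=1.473802:
  k1 = f(0.360000, 1.473802) = 0.079787
  k2 = f(0.540000, 1.488164) = -0.064367
  k3 = f(0.540000, 1.462216) = -0.038420
  k4 = f(0.720000, 1.459971) = -0.211973
  w ← 1.473802 + (0.36/6)·(k1 + 2k2 + 2k3 + k4) = 1.453536
w(0.72) ≈ 1.4535

1.4535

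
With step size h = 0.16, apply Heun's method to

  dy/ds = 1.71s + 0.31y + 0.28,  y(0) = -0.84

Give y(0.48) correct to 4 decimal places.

Heun: k1 = f(s_n, y_n); k2 = f(s_n + h, y_n + h·k1); y_{n+1} = y_n + (h/2)·(k1 + k2).
s=0.000000, y=-0.840000:
  k1 = f(0.000000, -0.840000) = 0.019600
  k2 = f(0.160000, -0.836864) = 0.294172
  y ← -0.840000 + (0.16/2)·(0.019600 + 0.294172) = -0.814898
s=0.160000, y=-0.814898:
  k1 = f(0.160000, -0.814898) = 0.300982
  k2 = f(0.320000, -0.766741) = 0.589510
  y ← -0.814898 + (0.16/2)·(0.300982 + 0.589510) = -0.743659
s=0.320000, y=-0.743659:
  k1 = f(0.320000, -0.743659) = 0.596666
  k2 = f(0.480000, -0.648192) = 0.899860
  y ← -0.743659 + (0.16/2)·(0.596666 + 0.899860) = -0.623937
y(0.48) ≈ -0.6239

-0.6239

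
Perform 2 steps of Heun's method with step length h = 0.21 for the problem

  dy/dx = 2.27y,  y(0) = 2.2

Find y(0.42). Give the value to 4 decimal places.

5.5641

Heun: k1 = f(x_n, y_n); k2 = f(x_n + h, y_n + h·k1); y_{n+1} = y_n + (h/2)·(k1 + k2).
x=0.000000, y=2.200000:
  k1 = f(0.000000, 2.200000) = 4.994000
  k2 = f(0.210000, 3.248740) = 7.374640
  y ← 2.200000 + (0.21/2)·(4.994000 + 7.374640) = 3.498707
x=0.210000, y=3.498707:
  k1 = f(0.210000, 3.498707) = 7.942065
  k2 = f(0.420000, 5.166541) = 11.728048
  y ← 3.498707 + (0.21/2)·(7.942065 + 11.728048) = 5.564069
y(0.42) ≈ 5.5641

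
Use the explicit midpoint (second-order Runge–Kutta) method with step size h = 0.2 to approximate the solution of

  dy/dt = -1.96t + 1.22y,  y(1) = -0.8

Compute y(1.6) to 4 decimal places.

Midpoint: k1 = f(t_n, y_n); k2 = f(t_n + h/2, y_n + (h/2)·k1); y_{n+1} = y_n + h·k2.
t=1.000000, y=-0.800000:
  k1 = f(1.000000, -0.800000) = -2.936000
  k2 = f(1.100000, -1.093600) = -3.490192
  y ← -0.800000 + 0.2·(-3.490192) = -1.498038
t=1.200000, y=-1.498038:
  k1 = f(1.200000, -1.498038) = -4.179607
  k2 = f(1.300000, -1.915999) = -4.885519
  y ← -1.498038 + 0.2·(-4.885519) = -2.475142
t=1.400000, y=-2.475142:
  k1 = f(1.400000, -2.475142) = -5.763673
  k2 = f(1.500000, -3.051510) = -6.662842
  y ← -2.475142 + 0.2·(-6.662842) = -3.807711
y(1.6) ≈ -3.8077

-3.8077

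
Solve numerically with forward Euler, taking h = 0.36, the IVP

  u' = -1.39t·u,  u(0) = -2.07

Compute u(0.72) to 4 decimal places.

-1.6971

Euler: u_{n+1} = u_n + h·f(t_n, u_n).
t=0.000000, u=-2.070000: f=0.000000 → u ← -2.070000 + 0.36·0.000000 = -2.070000
t=0.360000, u=-2.070000: f=1.035828 → u ← -2.070000 + 0.36·1.035828 = -1.697102
u(0.72) ≈ -1.6971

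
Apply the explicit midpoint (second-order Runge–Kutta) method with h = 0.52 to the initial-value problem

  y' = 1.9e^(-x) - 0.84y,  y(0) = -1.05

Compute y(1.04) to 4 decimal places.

0.2288

Midpoint: k1 = f(x_n, y_n); k2 = f(x_n + h/2, y_n + (h/2)·k1); y_{n+1} = y_n + h·k2.
x=0.000000, y=-1.050000:
  k1 = f(0.000000, -1.050000) = 2.782000
  k2 = f(0.260000, -0.326680) = 1.739409
  y ← -1.050000 + 0.52·1.739409 = -0.145507
x=0.520000, y=-0.145507:
  k1 = f(0.520000, -0.145507) = 1.251815
  k2 = f(0.780000, 0.179965) = 0.719801
  y ← -0.145507 + 0.52·0.719801 = 0.228789
y(1.04) ≈ 0.2288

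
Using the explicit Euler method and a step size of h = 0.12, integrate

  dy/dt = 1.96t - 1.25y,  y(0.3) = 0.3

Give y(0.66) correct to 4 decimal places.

0.4462

Euler: y_{n+1} = y_n + h·f(t_n, y_n).
t=0.300000, y=0.300000: f=0.213000 → y ← 0.300000 + 0.12·0.213000 = 0.325560
t=0.420000, y=0.325560: f=0.416250 → y ← 0.325560 + 0.12·0.416250 = 0.375510
t=0.540000, y=0.375510: f=0.589013 → y ← 0.375510 + 0.12·0.589013 = 0.446191
y(0.66) ≈ 0.4462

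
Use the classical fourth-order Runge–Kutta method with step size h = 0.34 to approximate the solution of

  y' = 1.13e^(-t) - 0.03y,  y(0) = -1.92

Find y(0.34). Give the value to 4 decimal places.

-1.5766

RK4: k1 = f(t_n, y_n); k2 = f(t_n + h/2, y_n + (h/2)·k1); k3 = f(t_n + h/2, y_n + (h/2)·k2); k4 = f(t_n + h, y_n + h·k3); y_{n+1} = y_n + (h/6)·(k1 + 2k2 + 2k3 + k4).
t=0.000000, y=-1.920000:
  k1 = f(0.000000, -1.920000) = 1.187600
  k2 = f(0.170000, -1.718108) = 1.004884
  k3 = f(0.170000, -1.749170) = 1.005816
  k4 = f(0.340000, -1.578022) = 0.851641
  y ← -1.920000 + (0.34/6)·(k1 + 2k2 + 2k3 + k4) = -1.576564
y(0.34) ≈ -1.5766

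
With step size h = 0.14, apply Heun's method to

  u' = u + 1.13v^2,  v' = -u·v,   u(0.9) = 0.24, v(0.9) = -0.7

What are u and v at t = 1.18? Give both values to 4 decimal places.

Heun on (u,v): k1 = f(t_n, state_n); k2 = f(t_n + h, state_n + h·k1); state_{n+1} = state_n + (h/2)·(k1 + k2).
0.900000: (0.240000, -0.700000)
  k1 = (0.793700, 0.168000)
  predictor → (0.351118, -0.676480)
  k2 = (0.868234, 0.237524)
  → (0.356335, -0.671613)
1.040000: (0.356335, -0.671613)
  k1 = (0.866038, 0.239320)
  predictor → (0.477581, -0.638109)
  k2 = (0.937697, 0.304748)
  → (0.482597, -0.633529)
(u(1.18), v(1.18)) ≈ (0.4826, -0.6335)

0.4826, -0.6335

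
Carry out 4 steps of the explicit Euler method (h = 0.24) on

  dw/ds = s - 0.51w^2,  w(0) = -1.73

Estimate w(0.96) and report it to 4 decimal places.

-4.4133

Euler: w_{n+1} = w_n + h·f(s_n, w_n).
s=0.000000, w=-1.730000: f=-1.526379 → w ← -1.730000 + 0.24·(-1.526379) = -2.096331
s=0.240000, w=-2.096331: f=-2.001248 → w ← -2.096331 + 0.24·(-2.001248) = -2.576630
s=0.480000, w=-2.576630: f=-2.905902 → w ← -2.576630 + 0.24·(-2.905902) = -3.274047
s=0.720000, w=-3.274047: f=-4.746886 → w ← -3.274047 + 0.24·(-4.746886) = -4.413300
w(0.96) ≈ -4.4133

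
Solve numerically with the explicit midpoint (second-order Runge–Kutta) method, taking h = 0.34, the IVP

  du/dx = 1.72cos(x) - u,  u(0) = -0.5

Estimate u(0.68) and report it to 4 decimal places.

Midpoint: k1 = f(x_n, u_n); k2 = f(x_n + h/2, u_n + (h/2)·k1); u_{n+1} = u_n + h·k2.
x=0.000000, u=-0.500000:
  k1 = f(0.000000, -0.500000) = 2.220000
  k2 = f(0.170000, -0.122600) = 1.817806
  u ← -0.500000 + 0.34·1.817806 = 0.118054
x=0.340000, u=0.118054:
  k1 = f(0.340000, 0.118054) = 1.503484
  k2 = f(0.510000, 0.373646) = 1.127474
  u ← 0.118054 + 0.34·1.127474 = 0.501395
u(0.68) ≈ 0.5014

0.5014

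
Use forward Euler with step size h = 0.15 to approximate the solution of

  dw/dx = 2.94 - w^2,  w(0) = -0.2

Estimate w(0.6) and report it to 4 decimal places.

Euler: w_{n+1} = w_n + h·f(x_n, w_n).
x=0.000000, w=-0.200000: f=2.900000 → w ← -0.200000 + 0.15·2.900000 = 0.235000
x=0.150000, w=0.235000: f=2.884775 → w ← 0.235000 + 0.15·2.884775 = 0.667716
x=0.300000, w=0.667716: f=2.494155 → w ← 0.667716 + 0.15·2.494155 = 1.041840
x=0.450000, w=1.041840: f=1.854570 → w ← 1.041840 + 0.15·1.854570 = 1.320025
w(0.6) ≈ 1.3200

1.3200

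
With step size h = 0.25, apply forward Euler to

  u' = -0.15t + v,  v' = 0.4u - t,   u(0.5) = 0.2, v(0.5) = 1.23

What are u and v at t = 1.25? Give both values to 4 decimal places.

0.9510, 0.8106

Euler on (u,v): u_{n+1} = u_n + h·u', v_{n+1} = v_n + h·v'.
0.500000: (0.200000, 1.230000); f=(1.155000, -0.420000) → (0.488750, 1.125000)
0.750000: (0.488750, 1.125000); f=(1.012500, -0.554500) → (0.741875, 0.986375)
1.000000: (0.741875, 0.986375); f=(0.836375, -0.703250) → (0.950969, 0.810563)
(u(1.25), v(1.25)) ≈ (0.9510, 0.8106)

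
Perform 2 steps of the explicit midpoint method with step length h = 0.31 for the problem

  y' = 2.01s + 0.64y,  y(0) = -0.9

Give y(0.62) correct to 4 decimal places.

Midpoint: k1 = f(s_n, y_n); k2 = f(s_n + h/2, y_n + (h/2)·k1); y_{n+1} = y_n + h·k2.
s=0.000000, y=-0.900000:
  k1 = f(0.000000, -0.900000) = -0.576000
  k2 = f(0.155000, -0.989280) = -0.321589
  y ← -0.900000 + 0.31·(-0.321589) = -0.999693
s=0.310000, y=-0.999693:
  k1 = f(0.310000, -0.999693) = -0.016703
  k2 = f(0.465000, -1.002282) = 0.293190
  y ← -0.999693 + 0.31·0.293190 = -0.908804
y(0.62) ≈ -0.9088

-0.9088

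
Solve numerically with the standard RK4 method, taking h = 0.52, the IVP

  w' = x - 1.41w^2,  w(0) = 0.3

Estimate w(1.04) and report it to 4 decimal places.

0.6014

RK4: k1 = f(x_n, w_n); k2 = f(x_n + h/2, w_n + (h/2)·k1); k3 = f(x_n + h/2, w_n + (h/2)·k2); k4 = f(x_n + h, w_n + h·k3); w_{n+1} = w_n + (h/6)·(k1 + 2k2 + 2k3 + k4).
x=0.000000, w=0.300000:
  k1 = f(0.000000, 0.300000) = -0.126900
  k2 = f(0.260000, 0.267006) = 0.159478
  k3 = f(0.260000, 0.341464) = 0.095597
  k4 = f(0.520000, 0.349710) = 0.347561
  w ← 0.300000 + (0.52/6)·(k1 + 2k2 + 2k3 + k4) = 0.363337
x=0.520000, w=0.363337:
  k1 = f(0.520000, 0.363337) = 0.333861
  k2 = f(0.780000, 0.450141) = 0.494296
  k3 = f(0.780000, 0.491854) = 0.438892
  k4 = f(1.040000, 0.591561) = 0.546579
  w ← 0.363337 + (0.52/6)·(k1 + 2k2 + 2k3 + k4) = 0.601394
w(1.04) ≈ 0.6014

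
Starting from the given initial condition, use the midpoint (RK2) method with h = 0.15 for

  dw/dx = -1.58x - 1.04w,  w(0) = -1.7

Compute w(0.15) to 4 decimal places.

Midpoint: k1 = f(x_n, w_n); k2 = f(x_n + h/2, w_n + (h/2)·k1); w_{n+1} = w_n + h·k2.
x=0.000000, w=-1.700000:
  k1 = f(0.000000, -1.700000) = 1.768000
  k2 = f(0.075000, -1.567400) = 1.511596
  w ← -1.700000 + 0.15·1.511596 = -1.473261
w(0.15) ≈ -1.4733

-1.4733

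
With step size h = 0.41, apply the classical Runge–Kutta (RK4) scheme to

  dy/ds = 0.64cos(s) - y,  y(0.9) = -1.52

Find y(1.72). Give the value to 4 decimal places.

-0.5989

RK4: k1 = f(s_n, y_n); k2 = f(s_n + h/2, y_n + (h/2)·k1); k3 = f(s_n + h/2, y_n + (h/2)·k2); k4 = f(s_n + h, y_n + h·k3); y_{n+1} = y_n + (h/6)·(k1 + 2k2 + 2k3 + k4).
s=0.900000, y=-1.520000:
  k1 = f(0.900000, -1.520000) = 1.917830
  k2 = f(1.105000, -1.126845) = 1.414291
  k3 = f(1.105000, -1.230070) = 1.517516
  k4 = f(1.310000, -0.897818) = 1.062842
  y ← -1.520000 + (0.41/6)·(k1 + 2k2 + 2k3 + k4) = -0.915640
s=1.310000, y=-0.915640:
  k1 = f(1.310000, -0.915640) = 1.080664
  k2 = f(1.515000, -0.694104) = 0.729795
  k3 = f(1.515000, -0.766032) = 0.801723
  k4 = f(1.720000, -0.586934) = 0.491797
  y ← -0.915640 + (0.41/6)·(k1 + 2k2 + 2k3 + k4) = -0.598881
y(1.72) ≈ -0.5989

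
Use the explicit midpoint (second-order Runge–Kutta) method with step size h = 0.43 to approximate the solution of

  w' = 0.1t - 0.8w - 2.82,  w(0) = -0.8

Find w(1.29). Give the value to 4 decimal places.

-2.4661

Midpoint: k1 = f(t_n, w_n); k2 = f(t_n + h/2, w_n + (h/2)·k1); w_{n+1} = w_n + h·k2.
t=0.000000, w=-0.800000:
  k1 = f(0.000000, -0.800000) = -2.180000
  k2 = f(0.215000, -1.268700) = -1.783540
  w ← -0.800000 + 0.43·(-1.783540) = -1.566922
t=0.430000, w=-1.566922:
  k1 = f(0.430000, -1.566922) = -1.523462
  k2 = f(0.645000, -1.894467) = -1.239927
  w ← -1.566922 + 0.43·(-1.239927) = -2.100091
t=0.860000, w=-2.100091:
  k1 = f(0.860000, -2.100091) = -1.053927
  k2 = f(1.075000, -2.326685) = -0.851152
  w ← -2.100091 + 0.43·(-0.851152) = -2.466086
w(1.29) ≈ -2.4661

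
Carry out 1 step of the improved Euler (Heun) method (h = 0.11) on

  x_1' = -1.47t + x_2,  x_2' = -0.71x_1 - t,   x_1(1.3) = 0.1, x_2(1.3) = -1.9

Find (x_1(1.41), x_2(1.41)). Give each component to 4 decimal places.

-0.3364, -2.0405

Heun on (x_1,x_2): k1 = f(t_n, state_n); k2 = f(t_n + h, state_n + h·k1); state_{n+1} = state_n + (h/2)·(k1 + k2).
1.300000: (0.100000, -1.900000)
  k1 = (-3.811000, -1.371000)
  predictor → (-0.319210, -2.050810)
  k2 = (-4.123510, -1.183361)
  → (-0.336398, -2.040490)
(x_1(1.41), x_2(1.41)) ≈ (-0.3364, -2.0405)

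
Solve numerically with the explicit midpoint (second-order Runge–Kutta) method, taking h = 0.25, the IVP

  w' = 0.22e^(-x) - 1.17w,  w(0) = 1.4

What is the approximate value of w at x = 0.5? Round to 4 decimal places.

Midpoint: k1 = f(x_n, w_n); k2 = f(x_n + h/2, w_n + (h/2)·k1); w_{n+1} = w_n + h·k2.
x=0.000000, w=1.400000:
  k1 = f(0.000000, 1.400000) = -1.418000
  k2 = f(0.125000, 1.222750) = -1.236468
  w ← 1.400000 + 0.25·(-1.236468) = 1.090883
x=0.250000, w=1.090883:
  k1 = f(0.250000, 1.090883) = -1.104997
  k2 = f(0.375000, 0.952758) = -0.963524
  w ← 1.090883 + 0.25·(-0.963524) = 0.850002
w(0.5) ≈ 0.8500

0.8500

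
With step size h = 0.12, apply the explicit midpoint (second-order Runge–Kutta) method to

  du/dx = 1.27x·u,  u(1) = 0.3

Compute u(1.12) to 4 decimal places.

Midpoint: k1 = f(x_n, u_n); k2 = f(x_n + h/2, u_n + (h/2)·k1); u_{n+1} = u_n + h·k2.
x=1.000000, u=0.300000:
  k1 = f(1.000000, 0.300000) = 0.381000
  k2 = f(1.060000, 0.322860) = 0.434634
  u ← 0.300000 + 0.12·0.434634 = 0.352156
u(1.12) ≈ 0.3522

0.3522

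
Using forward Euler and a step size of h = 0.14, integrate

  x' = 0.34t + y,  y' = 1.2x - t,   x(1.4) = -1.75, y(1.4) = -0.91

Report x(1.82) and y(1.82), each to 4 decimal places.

Euler on (x,y): x_{n+1} = x_n + h·x', y_{n+1} = y_n + h·y'.
1.400000: (-1.750000, -0.910000); f=(-0.434000, -3.500000) → (-1.810760, -1.400000)
1.540000: (-1.810760, -1.400000); f=(-0.876400, -3.712912) → (-1.933456, -1.919808)
1.680000: (-1.933456, -1.919808); f=(-1.348608, -4.000147) → (-2.122261, -2.479828)
(x(1.82), y(1.82)) ≈ (-2.1223, -2.4798)

-2.1223, -2.4798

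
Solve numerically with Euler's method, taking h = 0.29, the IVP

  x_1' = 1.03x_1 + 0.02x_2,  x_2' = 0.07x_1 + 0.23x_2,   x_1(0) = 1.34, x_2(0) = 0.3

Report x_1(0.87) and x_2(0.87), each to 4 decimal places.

2.9431, 0.4788

Euler on (x_1,x_2): x_1_{n+1} = x_1_n + h·x_1', x_2_{n+1} = x_2_n + h·x_2'.
0.000000: (1.340000, 0.300000); f=(1.386200, 0.162800) → (1.741998, 0.347212)
0.290000: (1.741998, 0.347212); f=(1.801202, 0.201799) → (2.264347, 0.405734)
0.580000: (2.264347, 0.405734); f=(2.340392, 0.251823) → (2.943060, 0.478762)
(x_1(0.87), x_2(0.87)) ≈ (2.9431, 0.4788)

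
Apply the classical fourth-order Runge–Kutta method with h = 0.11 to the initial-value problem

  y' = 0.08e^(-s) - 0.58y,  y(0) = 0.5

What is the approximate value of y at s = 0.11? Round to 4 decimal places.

RK4: k1 = f(s_n, y_n); k2 = f(s_n + h/2, y_n + (h/2)·k1); k3 = f(s_n + h/2, y_n + (h/2)·k2); k4 = f(s_n + h, y_n + h·k3); y_{n+1} = y_n + (h/6)·(k1 + 2k2 + 2k3 + k4).
s=0.000000, y=0.500000:
  k1 = f(0.000000, 0.500000) = -0.210000
  k2 = f(0.055000, 0.488450) = -0.207582
  k3 = f(0.055000, 0.488583) = -0.207659
  k4 = f(0.110000, 0.477157) = -0.205085
  y ← 0.500000 + (0.11/6)·(k1 + 2k2 + 2k3 + k4) = 0.477165
y(0.11) ≈ 0.4772

0.4772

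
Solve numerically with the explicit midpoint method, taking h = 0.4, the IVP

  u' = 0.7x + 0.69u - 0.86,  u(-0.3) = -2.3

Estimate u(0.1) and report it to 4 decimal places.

-3.4535

Midpoint: k1 = f(x_n, u_n); k2 = f(x_n + h/2, u_n + (h/2)·k1); u_{n+1} = u_n + h·k2.
x=-0.300000, u=-2.300000:
  k1 = f(-0.300000, -2.300000) = -2.657000
  k2 = f(-0.100000, -2.831400) = -2.883666
  u ← -2.300000 + 0.4·(-2.883666) = -3.453466
u(0.1) ≈ -3.4535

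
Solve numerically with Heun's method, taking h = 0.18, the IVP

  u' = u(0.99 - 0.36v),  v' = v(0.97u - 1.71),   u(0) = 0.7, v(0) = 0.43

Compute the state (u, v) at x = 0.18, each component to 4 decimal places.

0.8152, 0.3608

Heun on (u,v): k1 = f(x_n, state_n); k2 = f(x_n + h, state_n + h·k1); state_{n+1} = state_n + (h/2)·(k1 + k2).
0.000000: (0.700000, 0.430000)
  k1 = (0.584640, -0.443330)
  predictor → (0.805235, 0.350201)
  k2 = (0.695665, -0.325309)
  → (0.815227, 0.360822)
(u(0.18), v(0.18)) ≈ (0.8152, 0.3608)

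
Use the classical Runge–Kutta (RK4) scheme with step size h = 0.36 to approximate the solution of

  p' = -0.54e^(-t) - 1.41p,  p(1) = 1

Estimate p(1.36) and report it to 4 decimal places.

0.5559

RK4: k1 = f(t_n, p_n); k2 = f(t_n + h/2, p_n + (h/2)·k1); k3 = f(t_n + h/2, p_n + (h/2)·k2); k4 = f(t_n + h, p_n + h·k3); p_{n+1} = p_n + (h/6)·(k1 + 2k2 + 2k3 + k4).
t=1.000000, p=1.000000:
  k1 = f(1.000000, 1.000000) = -1.608655
  k2 = f(1.180000, 0.710442) = -1.167654
  k3 = f(1.180000, 0.789822) = -1.279580
  k4 = f(1.360000, 0.539351) = -0.899082
  p ← 1.000000 + (0.36/6)·(k1 + 2k2 + 2k3 + k4) = 0.555868
p(1.36) ≈ 0.5559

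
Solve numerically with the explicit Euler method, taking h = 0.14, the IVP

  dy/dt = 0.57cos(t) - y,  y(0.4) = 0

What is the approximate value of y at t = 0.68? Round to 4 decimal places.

Euler: y_{n+1} = y_n + h·f(t_n, y_n).
t=0.400000, y=0.000000: f=0.525005 → y ← 0.000000 + 0.14·0.525005 = 0.073501
t=0.540000, y=0.073501: f=0.415393 → y ← 0.073501 + 0.14·0.415393 = 0.131656
y(0.68) ≈ 0.1317

0.1317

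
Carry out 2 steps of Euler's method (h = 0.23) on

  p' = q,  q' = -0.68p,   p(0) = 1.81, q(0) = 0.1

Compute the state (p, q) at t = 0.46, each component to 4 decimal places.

1.7909, -0.4698

Euler on (p,q): p_{n+1} = p_n + h·p', q_{n+1} = q_n + h·q'.
0.000000: (1.810000, 0.100000); f=(0.100000, -1.230800) → (1.833000, -0.183084)
0.230000: (1.833000, -0.183084); f=(-0.183084, -1.246440) → (1.790891, -0.469765)
(p(0.46), q(0.46)) ≈ (1.7909, -0.4698)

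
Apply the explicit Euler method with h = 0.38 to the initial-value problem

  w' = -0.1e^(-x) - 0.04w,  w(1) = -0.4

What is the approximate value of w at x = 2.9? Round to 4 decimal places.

Euler: w_{n+1} = w_n + h·f(x_n, w_n).
x=1.000000, w=-0.400000: f=-0.020788 → w ← -0.400000 + 0.38·(-0.020788) = -0.407899
x=1.380000, w=-0.407899: f=-0.008842 → w ← -0.407899 + 0.38·(-0.008842) = -0.411259
x=1.760000, w=-0.411259: f=-0.000754 → w ← -0.411259 + 0.38·(-0.000754) = -0.411546
x=2.140000, w=-0.411546: f=0.004696 → w ← -0.411546 + 0.38·0.004696 = -0.409761
x=2.520000, w=-0.409761: f=0.008344 → w ← -0.409761 + 0.38·0.008344 = -0.406590
w(2.9) ≈ -0.4066

-0.4066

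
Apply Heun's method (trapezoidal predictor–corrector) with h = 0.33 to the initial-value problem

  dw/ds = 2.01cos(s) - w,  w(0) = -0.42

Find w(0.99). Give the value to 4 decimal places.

0.8212

Heun: k1 = f(s_n, w_n); k2 = f(s_n + h, w_n + h·k1); w_{n+1} = w_n + (h/2)·(k1 + k2).
s=0.000000, w=-0.420000:
  k1 = f(0.000000, -0.420000) = 2.430000
  k2 = f(0.330000, 0.381900) = 1.519645
  w ← -0.420000 + (0.33/2)·(2.430000 + 1.519645) = 0.231691
s=0.330000, w=0.231691:
  k1 = f(0.330000, 0.231691) = 1.669854
  k2 = f(0.660000, 0.782743) = 0.805141
  w ← 0.231691 + (0.33/2)·(1.669854 + 0.805141) = 0.640066
s=0.660000, w=0.640066:
  k1 = f(0.660000, 0.640066) = 0.947819
  k2 = f(0.990000, 0.952846) = 0.150021
  w ← 0.640066 + (0.33/2)·(0.947819 + 0.150021) = 0.821209
w(0.99) ≈ 0.8212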